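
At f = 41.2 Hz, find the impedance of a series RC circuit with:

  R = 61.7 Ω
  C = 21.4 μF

Step 1 — Angular frequency: ω = 2π·f = 2π·41.2 = 258.9 rad/s.
Step 2 — Component impedances:
  R: Z = R = 61.7 Ω
  C: Z = 1/(jωC) = -j/(ω·C) = 0 - j180.5 Ω
Step 3 — Series combination: Z_total = R + C = 61.7 - j180.5 Ω = 190.8∠-71.1° Ω.

Z = 61.7 - j180.5 Ω = 190.8∠-71.1° Ω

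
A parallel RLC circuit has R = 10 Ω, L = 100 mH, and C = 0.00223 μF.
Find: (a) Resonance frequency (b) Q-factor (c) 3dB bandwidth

Step 1 — Resonance: ω₀ = 1/√(LC) = 1/√(0.1·2.23e-09) = 6.696e+04 rad/s.
Step 2 — f₀ = ω₀/(2π) = 1.066e+04 Hz.
Step 3 — Parallel Q: Q = R/(ω₀L) = 10/(6.696e+04·0.1) = 0.001493.
Step 4 — Bandwidth: Δω = ω₀/Q = 4.484e+07 rad/s; BW = Δω/(2π) = 7.137e+06 Hz.

(a) f₀ = 1.066e+04 Hz  (b) Q = 0.001493  (c) BW = 7.137e+06 Hz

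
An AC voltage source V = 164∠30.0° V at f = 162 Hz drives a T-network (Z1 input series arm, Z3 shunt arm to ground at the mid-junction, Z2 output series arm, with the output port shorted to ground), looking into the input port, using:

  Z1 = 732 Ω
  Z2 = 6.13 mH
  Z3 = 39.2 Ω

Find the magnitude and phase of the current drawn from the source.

Step 1 — Angular frequency: ω = 2π·f = 2π·162 = 1018 rad/s.
Step 2 — Component impedances:
  Z1: Z = R = 732 Ω
  Z2: Z = jωL = j·1018·0.00613 = 0 + j6.24 Ω
  Z3: Z = R = 39.2 Ω
Step 3 — With the output port shorted to ground, the output series arm Z2 runs from the junction to ground; the shunt arm Z3 also runs from the junction to ground. They appear in parallel: Z3 || Z2 = 0.9686 + j6.085 Ω.
Step 4 — Series with input arm Z1: Z_in = Z1 + (Z3 || Z2) = 733 + j6.085 Ω = 733∠0.5° Ω.
Step 5 — Source phasor: V = 164∠30.0° V = 142 + j82 V.
Step 6 — Ohm's law: I = V / Z_total = (142 + j82) / (733 + j6.085) = 0.1947 + j0.1103 A.
Step 7 — Convert to polar: |I| = 0.2237 A, ∠I = 29.5°.

I = 0.2237∠29.5° A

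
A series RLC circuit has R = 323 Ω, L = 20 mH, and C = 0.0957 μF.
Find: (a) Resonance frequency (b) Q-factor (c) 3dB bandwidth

Step 1 — Resonance condition Im(Z)=0 gives ω₀ = 1/√(LC).
Step 2 — ω₀ = 1/√(0.02·9.57e-08) = 2.286e+04 rad/s.
Step 3 — f₀ = ω₀/(2π) = 3638 Hz.
Step 4 — Series Q: Q = ω₀L/R = 2.286e+04·0.02/323 = 1.415.
Step 5 — 3dB bandwidth: Δω = ω₀/Q = 1.615e+04 rad/s; BW = Δω/(2π) = 2570 Hz.

(a) f₀ = 3638 Hz  (b) Q = 1.415  (c) BW = 2570 Hz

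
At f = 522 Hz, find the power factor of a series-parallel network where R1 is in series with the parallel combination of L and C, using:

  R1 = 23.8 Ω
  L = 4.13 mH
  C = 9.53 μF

Step 1 — Angular frequency: ω = 2π·f = 2π·522 = 3280 rad/s.
Step 2 — Component impedances:
  R1: Z = R = 23.8 Ω
  L: Z = jωL = j·3280·0.00413 = 0 + j13.55 Ω
  C: Z = 1/(jωC) = -j/(ω·C) = 0 - j31.99 Ω
Step 3 — Parallel branch: L || C = 1/(1/L + 1/C) = 0 + j23.49 Ω.
Step 4 — Series with R1: Z_total = R1 + (L || C) = 23.8 + j23.49 Ω = 33.44∠44.6° Ω.
Step 5 — Power factor: PF = cos(φ) = Re(Z)/|Z| = 23.8/33.44 = 0.7117.
Step 6 — Type: Im(Z) = 23.49 ⇒ lagging (phase φ = 44.6°).

PF = 0.7117 (lagging, φ = 44.6°)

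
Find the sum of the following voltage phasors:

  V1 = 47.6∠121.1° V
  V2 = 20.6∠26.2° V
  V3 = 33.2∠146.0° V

Step 1 — Convert each phasor to rectangular form:
  V1 = 47.6·(cos(121.1°) + j·sin(121.1°)) = -24.59 + j40.76 V
  V2 = 20.6·(cos(26.2°) + j·sin(26.2°)) = 18.48 + j9.095 V
  V3 = 33.2·(cos(146.0°) + j·sin(146.0°)) = -27.52 + j18.57 V
Step 2 — Sum components: V_total = -33.63 + j68.42 V.
Step 3 — Convert to polar: |V_total| = 76.24 V, ∠V_total = 116.2°.

V_total = 76.24∠116.2° V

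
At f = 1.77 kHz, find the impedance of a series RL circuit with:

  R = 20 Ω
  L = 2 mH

Step 1 — Angular frequency: ω = 2π·f = 2π·1770 = 1.112e+04 rad/s.
Step 2 — Component impedances:
  R: Z = R = 20 Ω
  L: Z = jωL = j·1.112e+04·0.002 = 0 + j22.24 Ω
Step 3 — Series combination: Z_total = R + L = 20 + j22.24 Ω = 29.91∠48.0° Ω.

Z = 20 + j22.24 Ω = 29.91∠48.0° Ω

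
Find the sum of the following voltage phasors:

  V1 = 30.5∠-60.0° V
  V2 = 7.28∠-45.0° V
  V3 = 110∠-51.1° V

Step 1 — Convert each phasor to rectangular form:
  V1 = 30.5·(cos(-60.0°) + j·sin(-60.0°)) = 15.25 - j26.41 V
  V2 = 7.28·(cos(-45.0°) + j·sin(-45.0°)) = 5.148 - j5.148 V
  V3 = 110·(cos(-51.1°) + j·sin(-51.1°)) = 69.08 - j85.61 V
Step 2 — Sum components: V_total = 89.47 - j117.2 V.
Step 3 — Convert to polar: |V_total| = 147.4 V, ∠V_total = -52.6°.

V_total = 147.4∠-52.6° V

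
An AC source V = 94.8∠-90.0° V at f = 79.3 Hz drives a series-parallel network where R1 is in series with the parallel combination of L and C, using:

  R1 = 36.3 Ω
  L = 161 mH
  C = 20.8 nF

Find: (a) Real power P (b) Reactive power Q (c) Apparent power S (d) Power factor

Step 1 — Angular frequency: ω = 2π·f = 2π·79.3 = 498.3 rad/s.
Step 2 — Component impedances:
  R1: Z = R = 36.3 Ω
  L: Z = jωL = j·498.3·0.161 = 0 + j80.22 Ω
  C: Z = 1/(jωC) = -j/(ω·C) = 0 - j9.649e+04 Ω
Step 3 — Parallel branch: L || C = 1/(1/L + 1/C) = 0 + j80.29 Ω.
Step 4 — Series with R1: Z_total = R1 + (L || C) = 36.3 + j80.29 Ω = 88.11∠65.7° Ω.
Step 5 — Source phasor: V = 94.8∠-90.0° V = 0 - j94.8 V.
Step 6 — Current: I = V / Z = -0.9804 - j0.4433 A = 1.076∠-155.7° A.
Step 7 — Complex power: S = V·I* = 42.02 + j92.94 VA.
Step 8 — Real power: P = Re(S) = 42.02 W.
Step 9 — Reactive power: Q = Im(S) = 92.94 VAR.
Step 10 — Apparent power: |S| = 102 VA.
Step 11 — Power factor: PF = P/|S| = 0.412 (lagging).

(a) P = 42.02 W  (b) Q = 92.94 VAR  (c) S = 102 VA  (d) PF = 0.412 (lagging)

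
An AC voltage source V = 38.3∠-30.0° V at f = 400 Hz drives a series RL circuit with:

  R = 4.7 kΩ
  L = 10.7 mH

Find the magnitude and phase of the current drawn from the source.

Step 1 — Angular frequency: ω = 2π·f = 2π·400 = 2513 rad/s.
Step 2 — Component impedances:
  R: Z = R = 4700 Ω
  L: Z = jωL = j·2513·0.0107 = 0 + j26.89 Ω
Step 3 — Series combination: Z_total = R + L = 4700 + j26.89 Ω = 4700∠0.3° Ω.
Step 4 — Source phasor: V = 38.3∠-30.0° V = 33.17 - j19.15 V.
Step 5 — Ohm's law: I = V / Z_total = (33.17 - j19.15) / (4700 + j26.89) = 0.007034 - j0.004115 A.
Step 6 — Convert to polar: |I| = 0.008149 A, ∠I = -30.3°.

I = 0.008149∠-30.3° A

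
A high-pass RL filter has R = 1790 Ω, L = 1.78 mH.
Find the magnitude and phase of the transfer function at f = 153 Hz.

Step 1 — Angular frequency: ω = 2π·153 = 961.3 rad/s.
Step 2 — Transfer function: H(jω) = jωL/(R + jωL).
Step 3 — Numerator jωL = j·1.711; denominator R + jωL = 1790 + j1.711.
Step 4 — H = 9.139e-07 + j0.000956.
Step 5 — Magnitude: |H| = 0.000956 (-60.4 dB); phase: φ = 89.9°.

|H| = 0.000956 (-60.4 dB), φ = 89.9°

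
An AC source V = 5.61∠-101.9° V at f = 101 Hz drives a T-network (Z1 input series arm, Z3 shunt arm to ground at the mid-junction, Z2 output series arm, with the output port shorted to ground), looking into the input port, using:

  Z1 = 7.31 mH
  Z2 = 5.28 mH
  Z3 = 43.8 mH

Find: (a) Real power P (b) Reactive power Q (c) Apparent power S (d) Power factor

Step 1 — Angular frequency: ω = 2π·f = 2π·101 = 634.6 rad/s.
Step 2 — Component impedances:
  Z1: Z = jωL = j·634.6·0.00731 = 0 + j4.639 Ω
  Z2: Z = jωL = j·634.6·0.00528 = 0 + j3.351 Ω
  Z3: Z = jωL = j·634.6·0.0438 = 0 + j27.8 Ω
Step 3 — With the output port shorted to ground, the output series arm Z2 runs from the junction to ground; the shunt arm Z3 also runs from the junction to ground. They appear in parallel: Z3 || Z2 = 0 + j2.99 Ω.
Step 4 — Series with input arm Z1: Z_in = Z1 + (Z3 || Z2) = 0 + j7.629 Ω = 7.629∠90.0° Ω.
Step 5 — Source phasor: V = 5.61∠-101.9° V = -1.157 - j5.489 V.
Step 6 — Current: I = V / Z = -0.7195 + j0.1516 A = 0.7353∠168.1° A.
Step 7 — Complex power: S = V·I* = 0 + j4.125 VA.
Step 8 — Real power: P = Re(S) = 0 W.
Step 9 — Reactive power: Q = Im(S) = 4.125 VAR.
Step 10 — Apparent power: |S| = 4.125 VA.
Step 11 — Power factor: PF = P/|S| = 0 (lagging).

(a) P = 0 W  (b) Q = 4.125 VAR  (c) S = 4.125 VA  (d) PF = 0 (lagging)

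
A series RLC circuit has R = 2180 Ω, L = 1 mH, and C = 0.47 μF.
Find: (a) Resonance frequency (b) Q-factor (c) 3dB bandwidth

Step 1 — Resonance condition Im(Z)=0 gives ω₀ = 1/√(LC).
Step 2 — ω₀ = 1/√(0.001·4.7e-07) = 4.613e+04 rad/s.
Step 3 — f₀ = ω₀/(2π) = 7341 Hz.
Step 4 — Series Q: Q = ω₀L/R = 4.613e+04·0.001/2180 = 0.02116.
Step 5 — 3dB bandwidth: Δω = ω₀/Q = 2.18e+06 rad/s; BW = Δω/(2π) = 3.47e+05 Hz.

(a) f₀ = 7341 Hz  (b) Q = 0.02116  (c) BW = 3.47e+05 Hz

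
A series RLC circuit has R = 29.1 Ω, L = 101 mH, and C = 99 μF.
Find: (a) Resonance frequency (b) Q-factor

Step 1 — Resonance condition Im(Z)=0 gives ω₀ = 1/√(LC).
Step 2 — ω₀ = 1/√(0.101·9.9e-05) = 316.2 rad/s.
Step 3 — f₀ = ω₀/(2π) = 50.33 Hz.
Step 4 — Series Q: Q = ω₀L/R = 316.2·0.101/29.1 = 1.098.

(a) f₀ = 50.33 Hz  (b) Q = 1.098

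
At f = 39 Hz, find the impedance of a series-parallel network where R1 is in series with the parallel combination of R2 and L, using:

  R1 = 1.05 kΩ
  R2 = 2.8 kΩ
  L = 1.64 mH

Step 1 — Angular frequency: ω = 2π·f = 2π·39 = 245 rad/s.
Step 2 — Component impedances:
  R1: Z = R = 1050 Ω
  R2: Z = R = 2800 Ω
  L: Z = jωL = j·245·0.00164 = 0 + j0.4019 Ω
Step 3 — Parallel branch: R2 || L = 1/(1/R2 + 1/L) = 5.768e-05 + j0.4019 Ω.
Step 4 — Series with R1: Z_total = R1 + (R2 || L) = 1050 + j0.4019 Ω = 1050∠0.0° Ω.

Z = 1050 + j0.4019 Ω = 1050∠0.0° Ω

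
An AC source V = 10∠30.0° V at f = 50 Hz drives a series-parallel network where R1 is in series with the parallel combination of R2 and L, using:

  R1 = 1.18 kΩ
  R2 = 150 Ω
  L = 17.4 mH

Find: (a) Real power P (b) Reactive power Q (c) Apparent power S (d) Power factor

Step 1 — Angular frequency: ω = 2π·f = 2π·50 = 314.2 rad/s.
Step 2 — Component impedances:
  R1: Z = R = 1180 Ω
  R2: Z = R = 150 Ω
  L: Z = jωL = j·314.2·0.0174 = 0 + j5.466 Ω
Step 3 — Parallel branch: R2 || L = 1/(1/R2 + 1/L) = 0.1989 + j5.459 Ω.
Step 4 — Series with R1: Z_total = R1 + (R2 || L) = 1180 + j5.459 Ω = 1180∠0.3° Ω.
Step 5 — Source phasor: V = 10∠30.0° V = 8.66 + j5 V.
Step 6 — Current: I = V / Z = 0.007357 + j0.004203 A = 0.008473∠29.7° A.
Step 7 — Complex power: S = V·I* = 0.08473 + j0.0003919 VA.
Step 8 — Real power: P = Re(S) = 0.08473 W.
Step 9 — Reactive power: Q = Im(S) = 0.0003919 VAR.
Step 10 — Apparent power: |S| = 0.08473 VA.
Step 11 — Power factor: PF = P/|S| = 1 (lagging).

(a) P = 0.08473 W  (b) Q = 0.0003919 VAR  (c) S = 0.08473 VA  (d) PF = 1 (lagging)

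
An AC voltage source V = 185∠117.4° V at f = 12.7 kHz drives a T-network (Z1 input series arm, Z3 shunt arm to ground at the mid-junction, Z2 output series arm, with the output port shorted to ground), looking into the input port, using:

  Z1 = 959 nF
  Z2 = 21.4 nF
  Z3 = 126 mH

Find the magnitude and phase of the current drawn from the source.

Step 1 — Angular frequency: ω = 2π·f = 2π·1.27e+04 = 7.98e+04 rad/s.
Step 2 — Component impedances:
  Z1: Z = 1/(jωC) = -j/(ω·C) = 0 - j13.07 Ω
  Z2: Z = 1/(jωC) = -j/(ω·C) = 0 - j585.6 Ω
  Z3: Z = jωL = j·7.98e+04·0.126 = 0 + j1.005e+04 Ω
Step 3 — With the output port shorted to ground, the output series arm Z2 runs from the junction to ground; the shunt arm Z3 also runs from the junction to ground. They appear in parallel: Z3 || Z2 = 0 - j621.8 Ω.
Step 4 — Series with input arm Z1: Z_in = Z1 + (Z3 || Z2) = 0 - j634.9 Ω = 634.9∠-90.0° Ω.
Step 5 — Source phasor: V = 185∠117.4° V = -85.14 + j164.2 V.
Step 6 — Ohm's law: I = V / Z_total = (-85.14 + j164.2) / (0 - j634.9) = -0.2587 - j0.1341 A.
Step 7 — Convert to polar: |I| = 0.2914 A, ∠I = -152.6°.

I = 0.2914∠-152.6° A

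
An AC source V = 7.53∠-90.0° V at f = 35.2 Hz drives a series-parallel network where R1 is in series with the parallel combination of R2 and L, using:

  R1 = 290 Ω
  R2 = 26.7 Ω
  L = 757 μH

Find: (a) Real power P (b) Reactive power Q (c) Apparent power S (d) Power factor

Step 1 — Angular frequency: ω = 2π·f = 2π·35.2 = 221.2 rad/s.
Step 2 — Component impedances:
  R1: Z = R = 290 Ω
  R2: Z = R = 26.7 Ω
  L: Z = jωL = j·221.2·0.000757 = 0 + j0.1674 Ω
Step 3 — Parallel branch: R2 || L = 1/(1/R2 + 1/L) = 0.00105 + j0.1674 Ω.
Step 4 — Series with R1: Z_total = R1 + (R2 || L) = 290 + j0.1674 Ω = 290∠0.0° Ω.
Step 5 — Source phasor: V = 7.53∠-90.0° V = 0 - j7.53 V.
Step 6 — Current: I = V / Z = -1.499e-05 - j0.02597 A = 0.02597∠-90.0° A.
Step 7 — Complex power: S = V·I* = 0.1955 + j0.0001129 VA.
Step 8 — Real power: P = Re(S) = 0.1955 W.
Step 9 — Reactive power: Q = Im(S) = 0.0001129 VAR.
Step 10 — Apparent power: |S| = 0.1955 VA.
Step 11 — Power factor: PF = P/|S| = 1 (lagging).

(a) P = 0.1955 W  (b) Q = 0.0001129 VAR  (c) S = 0.1955 VA  (d) PF = 1 (lagging)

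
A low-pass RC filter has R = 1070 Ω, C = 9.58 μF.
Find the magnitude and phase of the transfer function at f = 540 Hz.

Step 1 — Angular frequency: ω = 2π·540 = 3393 rad/s.
Step 2 — Transfer function: H(jω) = 1/(1 + jωRC).
Step 3 — Denominator: 1 + jωRC = 1 + j·3393·1070·9.58e-06 = 1 + j34.78.
Step 4 — H = 0.000826 - j0.02873.
Step 5 — Magnitude: |H| = 0.02874 (-30.8 dB); phase: φ = -88.4°.

|H| = 0.02874 (-30.8 dB), φ = -88.4°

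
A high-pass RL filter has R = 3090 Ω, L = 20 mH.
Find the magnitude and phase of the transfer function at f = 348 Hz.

Step 1 — Angular frequency: ω = 2π·348 = 2187 rad/s.
Step 2 — Transfer function: H(jω) = jωL/(R + jωL).
Step 3 — Numerator jωL = j·43.73; denominator R + jωL = 3090 + j43.73.
Step 4 — H = 0.0002003 + j0.01415.
Step 5 — Magnitude: |H| = 0.01415 (-37.0 dB); phase: φ = 89.2°.

|H| = 0.01415 (-37.0 dB), φ = 89.2°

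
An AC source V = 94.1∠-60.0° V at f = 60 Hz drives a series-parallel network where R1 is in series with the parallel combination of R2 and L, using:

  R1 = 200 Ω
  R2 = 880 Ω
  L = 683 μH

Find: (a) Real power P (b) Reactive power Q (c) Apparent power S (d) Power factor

Step 1 — Angular frequency: ω = 2π·f = 2π·60 = 377 rad/s.
Step 2 — Component impedances:
  R1: Z = R = 200 Ω
  R2: Z = R = 880 Ω
  L: Z = jωL = j·377·0.000683 = 0 + j0.2575 Ω
Step 3 — Parallel branch: R2 || L = 1/(1/R2 + 1/L) = 7.534e-05 + j0.2575 Ω.
Step 4 — Series with R1: Z_total = R1 + (R2 || L) = 200 + j0.2575 Ω = 200∠0.1° Ω.
Step 5 — Source phasor: V = 94.1∠-60.0° V = 47.05 - j81.49 V.
Step 6 — Current: I = V / Z = 0.2347 - j0.4078 A = 0.4705∠-60.1° A.
Step 7 — Complex power: S = V·I* = 44.27 + j0.057 VA.
Step 8 — Real power: P = Re(S) = 44.27 W.
Step 9 — Reactive power: Q = Im(S) = 0.057 VAR.
Step 10 — Apparent power: |S| = 44.27 VA.
Step 11 — Power factor: PF = P/|S| = 1 (lagging).

(a) P = 44.27 W  (b) Q = 0.057 VAR  (c) S = 44.27 VA  (d) PF = 1 (lagging)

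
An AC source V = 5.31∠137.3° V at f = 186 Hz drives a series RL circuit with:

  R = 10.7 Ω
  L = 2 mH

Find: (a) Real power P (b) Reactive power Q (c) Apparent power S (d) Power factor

Step 1 — Angular frequency: ω = 2π·f = 2π·186 = 1169 rad/s.
Step 2 — Component impedances:
  R: Z = R = 10.7 Ω
  L: Z = jωL = j·1169·0.002 = 0 + j2.337 Ω
Step 3 — Series combination: Z_total = R + L = 10.7 + j2.337 Ω = 10.95∠12.3° Ω.
Step 4 — Source phasor: V = 5.31∠137.3° V = -3.902 + j3.601 V.
Step 5 — Current: I = V / Z = -0.2779 + j0.3973 A = 0.4848∠125.0° A.
Step 6 — Complex power: S = V·I* = 2.515 + j0.5494 VA.
Step 7 — Real power: P = Re(S) = 2.515 W.
Step 8 — Reactive power: Q = Im(S) = 0.5494 VAR.
Step 9 — Apparent power: |S| = 2.574 VA.
Step 10 — Power factor: PF = P/|S| = 0.977 (lagging).

(a) P = 2.515 W  (b) Q = 0.5494 VAR  (c) S = 2.574 VA  (d) PF = 0.977 (lagging)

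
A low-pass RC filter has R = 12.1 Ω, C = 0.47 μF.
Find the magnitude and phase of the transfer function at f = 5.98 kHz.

Step 1 — Angular frequency: ω = 2π·5980 = 3.757e+04 rad/s.
Step 2 — Transfer function: H(jω) = 1/(1 + jωRC).
Step 3 — Denominator: 1 + jωRC = 1 + j·3.757e+04·12.1·4.7e-07 = 1 + j0.2137.
Step 4 — H = 0.9563 - j0.2043.
Step 5 — Magnitude: |H| = 0.9779 (-0.2 dB); phase: φ = -12.1°.

|H| = 0.9779 (-0.2 dB), φ = -12.1°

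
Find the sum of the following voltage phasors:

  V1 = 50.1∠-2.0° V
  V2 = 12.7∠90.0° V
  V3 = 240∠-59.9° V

Step 1 — Convert each phasor to rectangular form:
  V1 = 50.1·(cos(-2.0°) + j·sin(-2.0°)) = 50.07 - j1.748 V
  V2 = 12.7·(cos(90.0°) + j·sin(90.0°)) = 0 + j12.7 V
  V3 = 240·(cos(-59.9°) + j·sin(-59.9°)) = 120.4 - j207.6 V
Step 2 — Sum components: V_total = 170.4 - j196.7 V.
Step 3 — Convert to polar: |V_total| = 260.3 V, ∠V_total = -49.1°.

V_total = 260.3∠-49.1° V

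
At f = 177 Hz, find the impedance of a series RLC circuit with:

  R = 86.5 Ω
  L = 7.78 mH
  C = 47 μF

Step 1 — Angular frequency: ω = 2π·f = 2π·177 = 1112 rad/s.
Step 2 — Component impedances:
  R: Z = R = 86.5 Ω
  L: Z = jωL = j·1112·0.00778 = 0 + j8.652 Ω
  C: Z = 1/(jωC) = -j/(ω·C) = 0 - j19.13 Ω
Step 3 — Series combination: Z_total = R + L + C = 86.5 - j10.48 Ω = 87.13∠-6.9° Ω.

Z = 86.5 - j10.48 Ω = 87.13∠-6.9° Ω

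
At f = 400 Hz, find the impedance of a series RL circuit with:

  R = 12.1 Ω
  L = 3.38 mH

Step 1 — Angular frequency: ω = 2π·f = 2π·400 = 2513 rad/s.
Step 2 — Component impedances:
  R: Z = R = 12.1 Ω
  L: Z = jωL = j·2513·0.00338 = 0 + j8.495 Ω
Step 3 — Series combination: Z_total = R + L = 12.1 + j8.495 Ω = 14.78∠35.1° Ω.

Z = 12.1 + j8.495 Ω = 14.78∠35.1° Ω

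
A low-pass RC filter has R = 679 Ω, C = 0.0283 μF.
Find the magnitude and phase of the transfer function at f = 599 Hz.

Step 1 — Angular frequency: ω = 2π·599 = 3764 rad/s.
Step 2 — Transfer function: H(jω) = 1/(1 + jωRC).
Step 3 — Denominator: 1 + jωRC = 1 + j·3764·679·2.83e-08 = 1 + j0.07232.
Step 4 — H = 0.9948 - j0.07194.
Step 5 — Magnitude: |H| = 0.9974 (-0.0 dB); phase: φ = -4.1°.

|H| = 0.9974 (-0.0 dB), φ = -4.1°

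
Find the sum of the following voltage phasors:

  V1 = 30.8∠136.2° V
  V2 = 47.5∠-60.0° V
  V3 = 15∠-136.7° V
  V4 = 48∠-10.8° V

Step 1 — Convert each phasor to rectangular form:
  V1 = 30.8·(cos(136.2°) + j·sin(136.2°)) = -22.23 + j21.32 V
  V2 = 47.5·(cos(-60.0°) + j·sin(-60.0°)) = 23.75 - j41.14 V
  V3 = 15·(cos(-136.7°) + j·sin(-136.7°)) = -10.92 - j10.29 V
  V4 = 48·(cos(-10.8°) + j·sin(-10.8°)) = 47.15 - j8.994 V
Step 2 — Sum components: V_total = 37.75 - j39.1 V.
Step 3 — Convert to polar: |V_total| = 54.35 V, ∠V_total = -46.0°.

V_total = 54.35∠-46.0° V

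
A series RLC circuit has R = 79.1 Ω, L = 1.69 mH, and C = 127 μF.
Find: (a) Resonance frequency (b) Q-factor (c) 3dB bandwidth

Step 1 — Resonance: ω₀ = 1/√(LC) = 1/√(0.00169·0.000127) = 2159 rad/s.
Step 2 — f₀ = ω₀/(2π) = 343.5 Hz.
Step 3 — Series Q: Q = ω₀L/R = 2159·0.00169/79.1 = 0.04612.
Step 4 — Bandwidth: Δω = ω₀/Q = 4.68e+04 rad/s; BW = Δω/(2π) = 7449 Hz.

(a) f₀ = 343.5 Hz  (b) Q = 0.04612  (c) BW = 7449 Hz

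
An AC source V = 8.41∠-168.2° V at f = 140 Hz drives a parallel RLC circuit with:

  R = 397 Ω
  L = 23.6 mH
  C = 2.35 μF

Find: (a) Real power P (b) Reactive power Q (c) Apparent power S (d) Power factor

Step 1 — Angular frequency: ω = 2π·f = 2π·140 = 879.6 rad/s.
Step 2 — Component impedances:
  R: Z = R = 397 Ω
  L: Z = jωL = j·879.6·0.0236 = 0 + j20.76 Ω
  C: Z = 1/(jωC) = -j/(ω·C) = 0 - j483.8 Ω
Step 3 — Parallel combination: 1/Z_total = 1/R + 1/L + 1/C; Z_total = 1.182 + j21.63 Ω = 21.66∠86.9° Ω.
Step 4 — Source phasor: V = 8.41∠-168.2° V = -8.232 - j1.72 V.
Step 5 — Current: I = V / Z = -0.1 + j0.3752 A = 0.3883∠104.9° A.
Step 6 — Complex power: S = V·I* = 0.1782 + j3.261 VA.
Step 7 — Real power: P = Re(S) = 0.1782 W.
Step 8 — Reactive power: Q = Im(S) = 3.261 VAR.
Step 9 — Apparent power: |S| = 3.266 VA.
Step 10 — Power factor: PF = P/|S| = 0.05455 (lagging).

(a) P = 0.1782 W  (b) Q = 3.261 VAR  (c) S = 3.266 VA  (d) PF = 0.05455 (lagging)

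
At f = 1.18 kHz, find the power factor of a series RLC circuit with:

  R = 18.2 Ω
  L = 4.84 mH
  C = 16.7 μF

Step 1 — Angular frequency: ω = 2π·f = 2π·1180 = 7414 rad/s.
Step 2 — Component impedances:
  R: Z = R = 18.2 Ω
  L: Z = jωL = j·7414·0.00484 = 0 + j35.88 Ω
  C: Z = 1/(jωC) = -j/(ω·C) = 0 - j8.076 Ω
Step 3 — Series combination: Z_total = R + L + C = 18.2 + j27.81 Ω = 33.23∠56.8° Ω.
Step 4 — Power factor: PF = cos(φ) = Re(Z)/|Z| = 18.2/33.234 = 0.5476.
Step 5 — Type: Im(Z) = 27.81 ⇒ lagging (phase φ = 56.8°).

PF = 0.5476 (lagging, φ = 56.8°)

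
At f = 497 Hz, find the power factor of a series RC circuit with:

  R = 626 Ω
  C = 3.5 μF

Step 1 — Angular frequency: ω = 2π·f = 2π·497 = 3123 rad/s.
Step 2 — Component impedances:
  R: Z = R = 626 Ω
  C: Z = 1/(jωC) = -j/(ω·C) = 0 - j91.49 Ω
Step 3 — Series combination: Z_total = R + C = 626 - j91.49 Ω = 632.7∠-8.3° Ω.
Step 4 — Power factor: PF = cos(φ) = Re(Z)/|Z| = 626/632.65 = 0.9895.
Step 5 — Type: Im(Z) = -91.49 ⇒ leading (phase φ = -8.3°).

PF = 0.9895 (leading, φ = -8.3°)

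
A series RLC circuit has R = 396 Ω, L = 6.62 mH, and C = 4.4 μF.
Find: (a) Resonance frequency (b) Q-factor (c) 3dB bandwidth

Step 1 — Resonance condition Im(Z)=0 gives ω₀ = 1/√(LC).
Step 2 — ω₀ = 1/√(0.00662·4.4e-06) = 5859 rad/s.
Step 3 — f₀ = ω₀/(2π) = 932.5 Hz.
Step 4 — Series Q: Q = ω₀L/R = 5859·0.00662/396 = 0.09795.
Step 5 — 3dB bandwidth: Δω = ω₀/Q = 5.982e+04 rad/s; BW = Δω/(2π) = 9520 Hz.

(a) f₀ = 932.5 Hz  (b) Q = 0.09795  (c) BW = 9520 Hz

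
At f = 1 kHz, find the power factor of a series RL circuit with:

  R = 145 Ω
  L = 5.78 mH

Step 1 — Angular frequency: ω = 2π·f = 2π·1000 = 6283 rad/s.
Step 2 — Component impedances:
  R: Z = R = 145 Ω
  L: Z = jωL = j·6283·0.00578 = 0 + j36.32 Ω
Step 3 — Series combination: Z_total = R + L = 145 + j36.32 Ω = 149.5∠14.1° Ω.
Step 4 — Power factor: PF = cos(φ) = Re(Z)/|Z| = 145/149.48 = 0.97.
Step 5 — Type: Im(Z) = 36.32 ⇒ lagging (phase φ = 14.1°).

PF = 0.97 (lagging, φ = 14.1°)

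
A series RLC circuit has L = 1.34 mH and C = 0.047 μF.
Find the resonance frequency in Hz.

Step 1 — Resonance condition Im(Z)=0 gives ω₀ = 1/√(LC).
Step 2 — ω₀ = 1/√(0.00134·4.7e-08) = 1.26e+05 rad/s.
Step 3 — f₀ = ω₀/(2π) = 2.005e+04 Hz.

f₀ = 2.005e+04 Hz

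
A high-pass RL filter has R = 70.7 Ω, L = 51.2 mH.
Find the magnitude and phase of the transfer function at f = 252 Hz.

Step 1 — Angular frequency: ω = 2π·252 = 1583 rad/s.
Step 2 — Transfer function: H(jω) = jωL/(R + jωL).
Step 3 — Numerator jωL = j·81.07; denominator R + jωL = 70.7 + j81.07.
Step 4 — H = 0.568 + j0.4954.
Step 5 — Magnitude: |H| = 0.7537 (-2.5 dB); phase: φ = 41.1°.

|H| = 0.7537 (-2.5 dB), φ = 41.1°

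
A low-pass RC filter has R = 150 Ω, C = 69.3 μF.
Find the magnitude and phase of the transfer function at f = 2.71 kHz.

Step 1 — Angular frequency: ω = 2π·2710 = 1.703e+04 rad/s.
Step 2 — Transfer function: H(jω) = 1/(1 + jωRC).
Step 3 — Denominator: 1 + jωRC = 1 + j·1.703e+04·150·6.93e-05 = 1 + j177.
Step 4 — H = 3.192e-05 - j0.00565.
Step 5 — Magnitude: |H| = 0.00565 (-45.0 dB); phase: φ = -89.7°.

|H| = 0.00565 (-45.0 dB), φ = -89.7°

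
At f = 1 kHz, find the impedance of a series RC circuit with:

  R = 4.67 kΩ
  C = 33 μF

Step 1 — Angular frequency: ω = 2π·f = 2π·1000 = 6283 rad/s.
Step 2 — Component impedances:
  R: Z = R = 4670 Ω
  C: Z = 1/(jωC) = -j/(ω·C) = 0 - j4.823 Ω
Step 3 — Series combination: Z_total = R + C = 4670 - j4.823 Ω = 4670∠-0.1° Ω.

Z = 4670 - j4.823 Ω = 4670∠-0.1° Ω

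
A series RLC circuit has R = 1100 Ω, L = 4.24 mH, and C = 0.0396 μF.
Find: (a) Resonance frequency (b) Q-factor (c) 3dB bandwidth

Step 1 — Resonance: ω₀ = 1/√(LC) = 1/√(0.00424·3.96e-08) = 7.717e+04 rad/s.
Step 2 — f₀ = ω₀/(2π) = 1.228e+04 Hz.
Step 3 — Series Q: Q = ω₀L/R = 7.717e+04·0.00424/1100 = 0.2975.
Step 4 — Bandwidth: Δω = ω₀/Q = 2.594e+05 rad/s; BW = Δω/(2π) = 4.129e+04 Hz.

(a) f₀ = 1.228e+04 Hz  (b) Q = 0.2975  (c) BW = 4.129e+04 Hz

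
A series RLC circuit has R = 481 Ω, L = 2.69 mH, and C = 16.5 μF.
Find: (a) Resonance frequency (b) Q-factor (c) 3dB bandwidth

Step 1 — Resonance condition Im(Z)=0 gives ω₀ = 1/√(LC).
Step 2 — ω₀ = 1/√(0.00269·1.65e-05) = 4747 rad/s.
Step 3 — f₀ = ω₀/(2π) = 755.4 Hz.
Step 4 — Series Q: Q = ω₀L/R = 4747·0.00269/481 = 0.02655.
Step 5 — 3dB bandwidth: Δω = ω₀/Q = 1.788e+05 rad/s; BW = Δω/(2π) = 2.846e+04 Hz.

(a) f₀ = 755.4 Hz  (b) Q = 0.02655  (c) BW = 2.846e+04 Hz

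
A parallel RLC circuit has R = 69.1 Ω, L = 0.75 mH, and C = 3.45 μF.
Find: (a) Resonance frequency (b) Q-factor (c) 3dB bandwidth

Step 1 — Resonance: ω₀ = 1/√(LC) = 1/√(0.00075·3.45e-06) = 1.966e+04 rad/s.
Step 2 — f₀ = ω₀/(2π) = 3129 Hz.
Step 3 — Parallel Q: Q = R/(ω₀L) = 69.1/(1.966e+04·0.00075) = 4.687.
Step 4 — Bandwidth: Δω = ω₀/Q = 4195 rad/s; BW = Δω/(2π) = 667.6 Hz.

(a) f₀ = 3129 Hz  (b) Q = 4.687  (c) BW = 667.6 Hz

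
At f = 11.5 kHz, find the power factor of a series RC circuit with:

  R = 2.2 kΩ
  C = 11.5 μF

Step 1 — Angular frequency: ω = 2π·f = 2π·1.15e+04 = 7.226e+04 rad/s.
Step 2 — Component impedances:
  R: Z = R = 2200 Ω
  C: Z = 1/(jωC) = -j/(ω·C) = 0 - j1.203 Ω
Step 3 — Series combination: Z_total = R + C = 2200 - j1.203 Ω = 2200∠-0.0° Ω.
Step 4 — Power factor: PF = cos(φ) = Re(Z)/|Z| = 2200/2200 = 1.
Step 5 — Type: Im(Z) = -1.203 ⇒ leading (phase φ = -0.0°).

PF = 1 (leading, φ = -0.0°)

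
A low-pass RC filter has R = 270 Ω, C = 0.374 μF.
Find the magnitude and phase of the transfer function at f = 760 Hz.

Step 1 — Angular frequency: ω = 2π·760 = 4775 rad/s.
Step 2 — Transfer function: H(jω) = 1/(1 + jωRC).
Step 3 — Denominator: 1 + jωRC = 1 + j·4775·270·3.74e-07 = 1 + j0.4822.
Step 4 — H = 0.8113 - j0.3912.
Step 5 — Magnitude: |H| = 0.9007 (-0.9 dB); phase: φ = -25.7°.

|H| = 0.9007 (-0.9 dB), φ = -25.7°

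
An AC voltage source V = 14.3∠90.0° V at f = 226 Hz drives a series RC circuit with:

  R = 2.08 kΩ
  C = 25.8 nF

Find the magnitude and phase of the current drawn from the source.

Step 1 — Angular frequency: ω = 2π·f = 2π·226 = 1420 rad/s.
Step 2 — Component impedances:
  R: Z = R = 2080 Ω
  C: Z = 1/(jωC) = -j/(ω·C) = 0 - j2.73e+04 Ω
Step 3 — Series combination: Z_total = R + C = 2080 - j2.73e+04 Ω = 2.737e+04∠-85.6° Ω.
Step 4 — Source phasor: V = 14.3∠90.0° V = 0 + j14.3 V.
Step 5 — Ohm's law: I = V / Z_total = (0 + j14.3) / (2080 - j2.73e+04) = -0.0005209 + j3.969e-05 A.
Step 6 — Convert to polar: |I| = 0.0005224 A, ∠I = 175.6°.

I = 0.0005224∠175.6° A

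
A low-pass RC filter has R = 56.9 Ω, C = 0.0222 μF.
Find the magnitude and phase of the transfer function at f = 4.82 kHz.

Step 1 — Angular frequency: ω = 2π·4820 = 3.028e+04 rad/s.
Step 2 — Transfer function: H(jω) = 1/(1 + jωRC).
Step 3 — Denominator: 1 + jωRC = 1 + j·3.028e+04·56.9·2.22e-08 = 1 + j0.03826.
Step 4 — H = 0.9985 - j0.0382.
Step 5 — Magnitude: |H| = 0.9993 (-0.0 dB); phase: φ = -2.2°.

|H| = 0.9993 (-0.0 dB), φ = -2.2°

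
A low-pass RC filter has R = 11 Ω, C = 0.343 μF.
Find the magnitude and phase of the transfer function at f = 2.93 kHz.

Step 1 — Angular frequency: ω = 2π·2930 = 1.841e+04 rad/s.
Step 2 — Transfer function: H(jω) = 1/(1 + jωRC).
Step 3 — Denominator: 1 + jωRC = 1 + j·1.841e+04·11·3.43e-07 = 1 + j0.06946.
Step 4 — H = 0.9952 - j0.06913.
Step 5 — Magnitude: |H| = 0.9976 (-0.0 dB); phase: φ = -4.0°.

|H| = 0.9976 (-0.0 dB), φ = -4.0°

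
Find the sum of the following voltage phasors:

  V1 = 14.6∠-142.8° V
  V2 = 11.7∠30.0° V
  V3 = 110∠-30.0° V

Step 1 — Convert each phasor to rectangular form:
  V1 = 14.6·(cos(-142.8°) + j·sin(-142.8°)) = -11.63 - j8.827 V
  V2 = 11.7·(cos(30.0°) + j·sin(30.0°)) = 10.13 + j5.85 V
  V3 = 110·(cos(-30.0°) + j·sin(-30.0°)) = 95.26 - j55 V
Step 2 — Sum components: V_total = 93.77 - j57.98 V.
Step 3 — Convert to polar: |V_total| = 110.2 V, ∠V_total = -31.7°.

V_total = 110.2∠-31.7° V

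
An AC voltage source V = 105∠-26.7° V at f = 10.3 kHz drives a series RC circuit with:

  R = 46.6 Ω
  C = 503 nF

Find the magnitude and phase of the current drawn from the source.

Step 1 — Angular frequency: ω = 2π·f = 2π·1.03e+04 = 6.472e+04 rad/s.
Step 2 — Component impedances:
  R: Z = R = 46.6 Ω
  C: Z = 1/(jωC) = -j/(ω·C) = 0 - j30.72 Ω
Step 3 — Series combination: Z_total = R + C = 46.6 - j30.72 Ω = 55.81∠-33.4° Ω.
Step 4 — Source phasor: V = 105∠-26.7° V = 93.8 - j47.18 V.
Step 5 — Ohm's law: I = V / Z_total = (93.8 - j47.18) / (46.6 - j30.72) = 1.868 + j0.2193 A.
Step 6 — Convert to polar: |I| = 1.881 A, ∠I = 6.7°.

I = 1.881∠6.7° A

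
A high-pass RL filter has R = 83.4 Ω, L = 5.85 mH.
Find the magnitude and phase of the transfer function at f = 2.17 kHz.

Step 1 — Angular frequency: ω = 2π·2170 = 1.363e+04 rad/s.
Step 2 — Transfer function: H(jω) = jωL/(R + jωL).
Step 3 — Numerator jωL = j·79.76; denominator R + jωL = 83.4 + j79.76.
Step 4 — H = 0.4777 + j0.4995.
Step 5 — Magnitude: |H| = 0.6912 (-3.2 dB); phase: φ = 46.3°.

|H| = 0.6912 (-3.2 dB), φ = 46.3°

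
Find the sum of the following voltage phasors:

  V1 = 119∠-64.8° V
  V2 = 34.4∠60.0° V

Step 1 — Convert each phasor to rectangular form:
  V1 = 119·(cos(-64.8°) + j·sin(-64.8°)) = 50.67 - j107.7 V
  V2 = 34.4·(cos(60.0°) + j·sin(60.0°)) = 17.2 + j29.79 V
Step 2 — Sum components: V_total = 67.87 - j77.88 V.
Step 3 — Convert to polar: |V_total| = 103.3 V, ∠V_total = -48.9°.

V_total = 103.3∠-48.9° V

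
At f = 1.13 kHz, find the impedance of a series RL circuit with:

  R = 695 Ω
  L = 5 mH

Step 1 — Angular frequency: ω = 2π·f = 2π·1130 = 7100 rad/s.
Step 2 — Component impedances:
  R: Z = R = 695 Ω
  L: Z = jωL = j·7100·0.005 = 0 + j35.5 Ω
Step 3 — Series combination: Z_total = R + L = 695 + j35.5 Ω = 695.9∠2.9° Ω.

Z = 695 + j35.5 Ω = 695.9∠2.9° Ω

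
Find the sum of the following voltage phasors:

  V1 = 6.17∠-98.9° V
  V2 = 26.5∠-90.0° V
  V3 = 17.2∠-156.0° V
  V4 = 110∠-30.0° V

Step 1 — Convert each phasor to rectangular form:
  V1 = 6.17·(cos(-98.9°) + j·sin(-98.9°)) = -0.9546 - j6.096 V
  V2 = 26.5·(cos(-90.0°) + j·sin(-90.0°)) = 0 - j26.5 V
  V3 = 17.2·(cos(-156.0°) + j·sin(-156.0°)) = -15.71 - j6.996 V
  V4 = 110·(cos(-30.0°) + j·sin(-30.0°)) = 95.26 - j55 V
Step 2 — Sum components: V_total = 78.6 - j94.59 V.
Step 3 — Convert to polar: |V_total| = 123 V, ∠V_total = -50.3°.

V_total = 123∠-50.3° V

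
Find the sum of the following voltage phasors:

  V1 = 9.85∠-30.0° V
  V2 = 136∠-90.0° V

Step 1 — Convert each phasor to rectangular form:
  V1 = 9.85·(cos(-30.0°) + j·sin(-30.0°)) = 8.53 - j4.925 V
  V2 = 136·(cos(-90.0°) + j·sin(-90.0°)) = 0 - j136 V
Step 2 — Sum components: V_total = 8.53 - j140.9 V.
Step 3 — Convert to polar: |V_total| = 141.2 V, ∠V_total = -86.5°.

V_total = 141.2∠-86.5° V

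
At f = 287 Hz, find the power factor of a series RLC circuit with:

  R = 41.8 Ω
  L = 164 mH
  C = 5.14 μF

Step 1 — Angular frequency: ω = 2π·f = 2π·287 = 1803 rad/s.
Step 2 — Component impedances:
  R: Z = R = 41.8 Ω
  L: Z = jωL = j·1803·0.164 = 0 + j295.7 Ω
  C: Z = 1/(jωC) = -j/(ω·C) = 0 - j107.9 Ω
Step 3 — Series combination: Z_total = R + L + C = 41.8 + j187.8 Ω = 192.4∠77.5° Ω.
Step 4 — Power factor: PF = cos(φ) = Re(Z)/|Z| = 41.8/192.44 = 0.2172.
Step 5 — Type: Im(Z) = 187.8 ⇒ lagging (phase φ = 77.5°).

PF = 0.2172 (lagging, φ = 77.5°)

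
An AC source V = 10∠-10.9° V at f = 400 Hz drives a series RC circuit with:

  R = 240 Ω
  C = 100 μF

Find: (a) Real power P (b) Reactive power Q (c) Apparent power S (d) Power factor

Step 1 — Angular frequency: ω = 2π·f = 2π·400 = 2513 rad/s.
Step 2 — Component impedances:
  R: Z = R = 240 Ω
  C: Z = 1/(jωC) = -j/(ω·C) = 0 - j3.979 Ω
Step 3 — Series combination: Z_total = R + C = 240 - j3.979 Ω = 240∠-0.9° Ω.
Step 4 — Source phasor: V = 10∠-10.9° V = 9.82 - j1.891 V.
Step 5 — Current: I = V / Z = 0.04103 - j0.007199 A = 0.04166∠-10.0° A.
Step 6 — Complex power: S = V·I* = 0.4166 - j0.006906 VA.
Step 7 — Real power: P = Re(S) = 0.4166 W.
Step 8 — Reactive power: Q = Im(S) = -0.006906 VAR.
Step 9 — Apparent power: |S| = 0.4166 VA.
Step 10 — Power factor: PF = P/|S| = 0.9999 (leading).

(a) P = 0.4166 W  (b) Q = -0.006906 VAR  (c) S = 0.4166 VA  (d) PF = 0.9999 (leading)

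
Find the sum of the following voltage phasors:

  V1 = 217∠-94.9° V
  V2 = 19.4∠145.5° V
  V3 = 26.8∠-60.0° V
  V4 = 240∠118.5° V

Step 1 — Convert each phasor to rectangular form:
  V1 = 217·(cos(-94.9°) + j·sin(-94.9°)) = -18.54 - j216.2 V
  V2 = 19.4·(cos(145.5°) + j·sin(145.5°)) = -15.99 + j10.99 V
  V3 = 26.8·(cos(-60.0°) + j·sin(-60.0°)) = 13.4 - j23.21 V
  V4 = 240·(cos(118.5°) + j·sin(118.5°)) = -114.5 + j210.9 V
Step 2 — Sum components: V_total = -135.6 - j17.51 V.
Step 3 — Convert to polar: |V_total| = 136.8 V, ∠V_total = -172.6°.

V_total = 136.8∠-172.6° V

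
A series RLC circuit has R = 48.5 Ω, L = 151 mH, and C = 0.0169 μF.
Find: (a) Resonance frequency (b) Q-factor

Step 1 — Resonance condition Im(Z)=0 gives ω₀ = 1/√(LC).
Step 2 — ω₀ = 1/√(0.151·1.69e-08) = 1.98e+04 rad/s.
Step 3 — f₀ = ω₀/(2π) = 3151 Hz.
Step 4 — Series Q: Q = ω₀L/R = 1.98e+04·0.151/48.5 = 61.63.

(a) f₀ = 3151 Hz  (b) Q = 61.63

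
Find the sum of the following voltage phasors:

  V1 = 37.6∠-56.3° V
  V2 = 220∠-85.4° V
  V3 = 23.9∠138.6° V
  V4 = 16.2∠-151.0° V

Step 1 — Convert each phasor to rectangular form:
  V1 = 37.6·(cos(-56.3°) + j·sin(-56.3°)) = 20.86 - j31.28 V
  V2 = 220·(cos(-85.4°) + j·sin(-85.4°)) = 17.64 - j219.3 V
  V3 = 23.9·(cos(138.6°) + j·sin(138.6°)) = -17.93 + j15.81 V
  V4 = 16.2·(cos(-151.0°) + j·sin(-151.0°)) = -14.17 - j7.854 V
Step 2 — Sum components: V_total = 6.409 - j242.6 V.
Step 3 — Convert to polar: |V_total| = 242.7 V, ∠V_total = -88.5°.

V_total = 242.7∠-88.5° V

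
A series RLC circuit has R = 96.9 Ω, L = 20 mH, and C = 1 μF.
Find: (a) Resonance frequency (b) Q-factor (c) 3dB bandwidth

Step 1 — Resonance condition Im(Z)=0 gives ω₀ = 1/√(LC).
Step 2 — ω₀ = 1/√(0.02·1e-06) = 7071 rad/s.
Step 3 — f₀ = ω₀/(2π) = 1125 Hz.
Step 4 — Series Q: Q = ω₀L/R = 7071·0.02/96.9 = 1.459.
Step 5 — 3dB bandwidth: Δω = ω₀/Q = 4845 rad/s; BW = Δω/(2π) = 771.1 Hz.

(a) f₀ = 1125 Hz  (b) Q = 1.459  (c) BW = 771.1 Hz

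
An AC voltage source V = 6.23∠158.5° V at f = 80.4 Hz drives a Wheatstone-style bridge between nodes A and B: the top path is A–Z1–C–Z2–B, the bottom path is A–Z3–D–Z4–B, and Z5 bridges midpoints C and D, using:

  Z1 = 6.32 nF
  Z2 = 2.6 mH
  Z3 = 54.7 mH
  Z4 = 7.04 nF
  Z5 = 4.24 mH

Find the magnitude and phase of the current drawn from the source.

Step 1 — Angular frequency: ω = 2π·f = 2π·80.4 = 505.2 rad/s.
Step 2 — Component impedances:
  Z1: Z = 1/(jωC) = -j/(ω·C) = 0 - j3.132e+05 Ω
  Z2: Z = jωL = j·505.2·0.0026 = 0 + j1.313 Ω
  Z3: Z = jωL = j·505.2·0.0547 = 0 + j27.63 Ω
  Z4: Z = 1/(jωC) = -j/(ω·C) = 0 - j2.812e+05 Ω
  Z5: Z = jωL = j·505.2·0.00424 = 0 + j2.142 Ω
Step 3 — Bridge requires nodal analysis (the Z5 bridge couples midpoints C and D, so the two paths cannot be reduced to a simple series/parallel combination). Setting node B to ground and injecting 1 A at node A, the 3-node admittance system at A, C, D solves to V_A = Z_AB = 0 + j31.09 Ω = 31.09∠90.0° Ω.
Step 4 — Source phasor: V = 6.23∠158.5° V = -5.797 + j2.283 V.
Step 5 — Ohm's law: I = V / Z_total = (-5.797 + j2.283) / (0 + j31.09) = 0.07344 + j0.1864 A.
Step 6 — Convert to polar: |I| = 0.2004 A, ∠I = 68.5°.

I = 0.2004∠68.5° A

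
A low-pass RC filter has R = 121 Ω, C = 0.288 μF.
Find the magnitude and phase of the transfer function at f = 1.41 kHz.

Step 1 — Angular frequency: ω = 2π·1410 = 8859 rad/s.
Step 2 — Transfer function: H(jω) = 1/(1 + jωRC).
Step 3 — Denominator: 1 + jωRC = 1 + j·8859·121·2.88e-07 = 1 + j0.3087.
Step 4 — H = 0.913 - j0.2819.
Step 5 — Magnitude: |H| = 0.9555 (-0.4 dB); phase: φ = -17.2°.

|H| = 0.9555 (-0.4 dB), φ = -17.2°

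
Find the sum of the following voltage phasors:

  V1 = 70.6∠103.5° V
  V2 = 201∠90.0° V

Step 1 — Convert each phasor to rectangular form:
  V1 = 70.6·(cos(103.5°) + j·sin(103.5°)) = -16.48 + j68.65 V
  V2 = 201·(cos(90.0°) + j·sin(90.0°)) = 0 + j201 V
Step 2 — Sum components: V_total = -16.48 + j269.6 V.
Step 3 — Convert to polar: |V_total| = 270.2 V, ∠V_total = 93.5°.

V_total = 270.2∠93.5° V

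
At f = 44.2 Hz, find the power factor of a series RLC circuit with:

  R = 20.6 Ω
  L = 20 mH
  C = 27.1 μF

Step 1 — Angular frequency: ω = 2π·f = 2π·44.2 = 277.7 rad/s.
Step 2 — Component impedances:
  R: Z = R = 20.6 Ω
  L: Z = jωL = j·277.7·0.02 = 0 + j5.554 Ω
  C: Z = 1/(jωC) = -j/(ω·C) = 0 - j132.9 Ω
Step 3 — Series combination: Z_total = R + L + C = 20.6 - j127.3 Ω = 129∠-80.8° Ω.
Step 4 — Power factor: PF = cos(φ) = Re(Z)/|Z| = 20.6/129 = 0.1597.
Step 5 — Type: Im(Z) = -127.3 ⇒ leading (phase φ = -80.8°).

PF = 0.1597 (leading, φ = -80.8°)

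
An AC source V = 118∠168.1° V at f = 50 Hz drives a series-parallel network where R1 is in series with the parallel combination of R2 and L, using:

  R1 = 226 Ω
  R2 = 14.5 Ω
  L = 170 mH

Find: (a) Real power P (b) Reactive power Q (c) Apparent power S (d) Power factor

Step 1 — Angular frequency: ω = 2π·f = 2π·50 = 314.2 rad/s.
Step 2 — Component impedances:
  R1: Z = R = 226 Ω
  R2: Z = R = 14.5 Ω
  L: Z = jωL = j·314.2·0.17 = 0 + j53.41 Ω
Step 3 — Parallel branch: R2 || L = 1/(1/R2 + 1/L) = 13.5 + j3.666 Ω.
Step 4 — Series with R1: Z_total = R1 + (R2 || L) = 239.5 + j3.666 Ω = 239.5∠0.9° Ω.
Step 5 — Source phasor: V = 118∠168.1° V = -115.5 + j24.33 V.
Step 6 — Current: I = V / Z = -0.4804 + j0.1089 A = 0.4926∠167.2° A.
Step 7 — Complex power: S = V·I* = 58.12 + j0.8898 VA.
Step 8 — Real power: P = Re(S) = 58.12 W.
Step 9 — Reactive power: Q = Im(S) = 0.8898 VAR.
Step 10 — Apparent power: |S| = 58.13 VA.
Step 11 — Power factor: PF = P/|S| = 0.9999 (lagging).

(a) P = 58.12 W  (b) Q = 0.8898 VAR  (c) S = 58.13 VA  (d) PF = 0.9999 (lagging)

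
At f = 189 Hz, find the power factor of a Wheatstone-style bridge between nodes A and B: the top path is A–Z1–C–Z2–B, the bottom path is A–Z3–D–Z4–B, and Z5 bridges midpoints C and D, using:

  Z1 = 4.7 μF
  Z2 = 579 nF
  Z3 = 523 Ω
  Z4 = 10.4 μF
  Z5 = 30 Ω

Step 1 — Angular frequency: ω = 2π·f = 2π·189 = 1188 rad/s.
Step 2 — Component impedances:
  Z1: Z = 1/(jωC) = -j/(ω·C) = 0 - j179.2 Ω
  Z2: Z = 1/(jωC) = -j/(ω·C) = 0 - j1454 Ω
  Z3: Z = R = 523 Ω
  Z4: Z = 1/(jωC) = -j/(ω·C) = 0 - j80.97 Ω
  Z5: Z = R = 30 Ω
Step 3 — Bridge requires nodal analysis (the Z5 bridge couples midpoints C and D, so the two paths cannot be reduced to a simple series/parallel combination). Setting node B to ground and injecting 1 A at node A, the 3-node admittance system at A, C, D solves to V_A = Z_AB = 72.99 - j223 Ω = 234.6∠-71.9° Ω.
Step 4 — Power factor: PF = cos(φ) = Re(Z)/|Z| = 72.99/234.6 = 0.3111.
Step 5 — Type: Im(Z) = -223 ⇒ leading (phase φ = -71.9°).

PF = 0.3111 (leading, φ = -71.9°)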